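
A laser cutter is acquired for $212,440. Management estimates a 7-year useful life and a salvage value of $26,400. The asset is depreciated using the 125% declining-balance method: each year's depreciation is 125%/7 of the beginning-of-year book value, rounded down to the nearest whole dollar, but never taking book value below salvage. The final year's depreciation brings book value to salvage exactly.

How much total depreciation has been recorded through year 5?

Depreciable base = $212,440 − $26,400 = $186,040.
Year 1: ⌊$212,440 × 125%/7⌋ = $37,935. Book value $174,505.
Year 2: ⌊$174,505 × 125%/7⌋ = $31,161. Book value $143,344.
Year 3: ⌊$143,344 × 125%/7⌋ = $25,597. Book value $117,747.
Year 4: ⌊$117,747 × 125%/7⌋ = $21,026. Book value $96,721.
Year 5: ⌊$96,721 × 125%/7⌋ = $17,271. Book value $79,450.
Accumulated through year 5 = $212,440 − $79,450 = $132,990.

$132,990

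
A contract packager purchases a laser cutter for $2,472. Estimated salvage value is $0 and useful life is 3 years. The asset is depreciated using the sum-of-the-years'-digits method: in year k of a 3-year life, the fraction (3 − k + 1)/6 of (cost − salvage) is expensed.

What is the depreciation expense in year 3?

Depreciable base = $2,472 − $0 = $2,472.
Sum of the years' digits = 3+2+1 = 6.
Year 1: $2,472 × 3/6 = $1,236. Book value $1,236.
Year 2: $2,472 × 2/6 = $824. Book value $412.
Year 3: $2,472 × 1/6 = $412. Book value $0.

$412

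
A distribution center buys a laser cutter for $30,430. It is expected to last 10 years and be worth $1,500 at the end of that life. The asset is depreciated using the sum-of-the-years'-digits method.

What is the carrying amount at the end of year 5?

$9,390

Depreciable base = $30,430 − $1,500 = $28,930.
Sum of the years' digits = 10+9+8+7+6+5+4+3+2+1 = 55.
Year 1: $28,930 × 10/55 = $5,260. Book value $25,170.
Year 2: $28,930 × 9/55 = $4,734. Book value $20,436.
Year 3: $28,930 × 8/55 = $4,208. Book value $16,228.
Year 4: $28,930 × 7/55 = $3,682. Book value $12,546.
Year 5: $28,930 × 6/55 = $3,156. Book value $9,390.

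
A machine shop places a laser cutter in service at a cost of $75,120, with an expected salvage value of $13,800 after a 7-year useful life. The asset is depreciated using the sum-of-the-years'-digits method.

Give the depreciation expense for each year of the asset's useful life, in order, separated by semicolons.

Depreciable base = $75,120 − $13,800 = $61,320.
Sum of the years' digits = 7+6+5+4+3+2+1 = 28.
Year 1: $61,320 × 7/28 = $15,330. Book value $59,790.
Year 2: $61,320 × 6/28 = $13,140. Book value $46,650.
Year 3: $61,320 × 5/28 = $10,950. Book value $35,700.
Year 4: $61,320 × 4/28 = $8,760. Book value $26,940.
Year 5: $61,320 × 3/28 = $6,570. Book value $20,370.
Year 6: $61,320 × 2/28 = $4,380. Book value $15,990.
Year 7: $61,320 × 1/28 = $2,190. Book value $13,800.

$15,330; $13,140; $10,950; $8,760; $6,570; $4,380; $2,190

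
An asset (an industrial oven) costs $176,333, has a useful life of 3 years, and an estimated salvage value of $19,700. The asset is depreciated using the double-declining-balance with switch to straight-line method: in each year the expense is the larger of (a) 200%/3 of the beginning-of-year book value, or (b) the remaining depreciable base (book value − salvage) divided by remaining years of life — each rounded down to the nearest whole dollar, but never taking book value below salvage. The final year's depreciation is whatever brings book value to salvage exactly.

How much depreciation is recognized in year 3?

$0

Depreciable base = $176,333 − $19,700 = $156,633.
Year 1: DB = ⌊$176,333 × 200%/3⌋ = $117,555; SL = ⌊$156,633/3⌋ = $52,211 → take DB $117,555. Book value $58,778.
Year 2: DB = ⌊$58,778 × 200%/3⌋ = $39,185; SL = ⌊$39,078/2⌋ = $19,539 → take DB $39,185, capped at $39,078. Book value $19,700.
Year 3 (final): $19,700 − $19,700 = $0. Book value $19,700.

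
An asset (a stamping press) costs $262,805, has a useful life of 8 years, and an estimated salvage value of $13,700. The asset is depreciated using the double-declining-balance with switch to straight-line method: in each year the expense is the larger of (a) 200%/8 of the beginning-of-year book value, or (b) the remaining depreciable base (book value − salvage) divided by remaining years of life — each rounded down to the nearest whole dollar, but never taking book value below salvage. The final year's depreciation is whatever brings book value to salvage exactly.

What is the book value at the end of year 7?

Depreciable base = $262,805 − $13,700 = $249,105.
Year 1: DB = ⌊$262,805 × 200%/8⌋ = $65,701; SL = ⌊$249,105/8⌋ = $31,138 → take DB $65,701. Book value $197,104.
Year 2: DB = ⌊$197,104 × 200%/8⌋ = $49,276; SL = ⌊$183,404/7⌋ = $26,200 → take DB $49,276. Book value $147,828.
Year 3: DB = ⌊$147,828 × 200%/8⌋ = $36,957; SL = ⌊$134,128/6⌋ = $22,354 → take DB $36,957. Book value $110,871.
Year 4: DB = ⌊$110,871 × 200%/8⌋ = $27,717; SL = ⌊$97,171/5⌋ = $19,434 → take DB $27,717. Book value $83,154.
Year 5: DB = ⌊$83,154 × 200%/8⌋ = $20,788; SL = ⌊$69,454/4⌋ = $17,363 → take DB $20,788. Book value $62,366.
Year 6: DB = ⌊$62,366 × 200%/8⌋ = $15,591; SL = ⌊$48,666/3⌋ = $16,222 → take SL $16,222. Book value $46,144.
Year 7: DB = ⌊$46,144 × 200%/8⌋ = $11,536; SL = ⌊$32,444/2⌋ = $16,222 → take SL $16,222. Book value $29,922.

$29,922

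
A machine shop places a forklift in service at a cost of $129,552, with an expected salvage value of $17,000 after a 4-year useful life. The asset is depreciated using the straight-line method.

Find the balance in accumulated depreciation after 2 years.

$56,276

Depreciable base = $129,552 − $17,000 = $112,552.
Annual expense = $112,552 / 4 = $28,138.
End of year 1: book value $101,414.
End of year 2: book value $73,276.
Accumulated through year 2 = $129,552 − $73,276 = $56,276.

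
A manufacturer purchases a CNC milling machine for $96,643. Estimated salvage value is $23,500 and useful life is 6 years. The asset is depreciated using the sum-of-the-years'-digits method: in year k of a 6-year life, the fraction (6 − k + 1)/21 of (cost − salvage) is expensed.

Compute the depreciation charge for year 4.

Depreciable base = $96,643 − $23,500 = $73,143.
Sum of the years' digits = 6+5+4+3+2+1 = 21.
Year 1: $73,143 × 6/21 = $20,898. Book value $75,745.
Year 2: $73,143 × 5/21 = $17,415. Book value $58,330.
Year 3: $73,143 × 4/21 = $13,932. Book value $44,398.
Year 4: $73,143 × 3/21 = $10,449. Book value $33,949.

$10,449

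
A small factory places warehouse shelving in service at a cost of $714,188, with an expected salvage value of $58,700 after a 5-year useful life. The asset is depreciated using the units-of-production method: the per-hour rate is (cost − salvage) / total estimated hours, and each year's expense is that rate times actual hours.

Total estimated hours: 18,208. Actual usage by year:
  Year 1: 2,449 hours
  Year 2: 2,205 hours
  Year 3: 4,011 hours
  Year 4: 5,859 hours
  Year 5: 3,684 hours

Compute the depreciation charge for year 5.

$132,624

Depreciable base = $714,188 − $58,700 = $655,488.
Rate = $655,488 / 18,208 hours = $36 per hour.
Year 1: 2,449 × $36 = $88,164. Book value $626,024.
Year 2: 2,205 × $36 = $79,380. Book value $546,644.
Year 3: 4,011 × $36 = $144,396. Book value $402,248.
Year 4: 5,859 × $36 = $210,924. Book value $191,324.
Year 5: 3,684 × $36 = $132,624. Book value $58,700.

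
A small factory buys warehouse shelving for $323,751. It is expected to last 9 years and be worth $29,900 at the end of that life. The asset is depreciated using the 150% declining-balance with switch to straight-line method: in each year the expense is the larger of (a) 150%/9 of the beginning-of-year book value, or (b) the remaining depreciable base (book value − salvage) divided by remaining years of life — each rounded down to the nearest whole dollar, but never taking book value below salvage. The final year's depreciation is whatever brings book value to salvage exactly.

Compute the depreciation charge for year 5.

Depreciable base = $323,751 − $29,900 = $293,851.
Year 1: DB = ⌊$323,751 × 150%/9⌋ = $53,958; SL = ⌊$293,851/9⌋ = $32,650 → take DB $53,958. Book value $269,793.
Year 2: DB = ⌊$269,793 × 150%/9⌋ = $44,965; SL = ⌊$239,893/8⌋ = $29,986 → take DB $44,965. Book value $224,828.
Year 3: DB = ⌊$224,828 × 150%/9⌋ = $37,471; SL = ⌊$194,928/7⌋ = $27,846 → take DB $37,471. Book value $187,357.
Year 4: DB = ⌊$187,357 × 150%/9⌋ = $31,226; SL = ⌊$157,457/6⌋ = $26,242 → take DB $31,226. Book value $156,131.
Year 5: DB = ⌊$156,131 × 150%/9⌋ = $26,021; SL = ⌊$126,231/5⌋ = $25,246 → take DB $26,021. Book value $130,110.

$26,021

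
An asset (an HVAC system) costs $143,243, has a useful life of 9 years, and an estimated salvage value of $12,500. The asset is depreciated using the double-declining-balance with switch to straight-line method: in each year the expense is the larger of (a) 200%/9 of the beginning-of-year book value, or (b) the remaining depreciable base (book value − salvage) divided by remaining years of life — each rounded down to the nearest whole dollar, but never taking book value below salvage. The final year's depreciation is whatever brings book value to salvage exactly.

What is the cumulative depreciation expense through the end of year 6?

Depreciable base = $143,243 − $12,500 = $130,743.
Year 1: DB = ⌊$143,243 × 200%/9⌋ = $31,831; SL = ⌊$130,743/9⌋ = $14,527 → take DB $31,831. Book value $111,412.
Year 2: DB = ⌊$111,412 × 200%/9⌋ = $24,758; SL = ⌊$98,912/8⌋ = $12,364 → take DB $24,758. Book value $86,654.
Year 3: DB = ⌊$86,654 × 200%/9⌋ = $19,256; SL = ⌊$74,154/7⌋ = $10,593 → take DB $19,256. Book value $67,398.
Year 4: DB = ⌊$67,398 × 200%/9⌋ = $14,977; SL = ⌊$54,898/6⌋ = $9,149 → take DB $14,977. Book value $52,421.
Year 5: DB = ⌊$52,421 × 200%/9⌋ = $11,649; SL = ⌊$39,921/5⌋ = $7,984 → take DB $11,649. Book value $40,772.
Year 6: DB = ⌊$40,772 × 200%/9⌋ = $9,060; SL = ⌊$28,272/4⌋ = $7,068 → take DB $9,060. Book value $31,712.
Accumulated through year 6 = $143,243 − $31,712 = $111,531.

$111,531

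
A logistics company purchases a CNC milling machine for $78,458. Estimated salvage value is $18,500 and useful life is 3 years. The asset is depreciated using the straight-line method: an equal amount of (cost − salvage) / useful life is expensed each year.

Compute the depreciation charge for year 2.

Depreciable base = $78,458 − $18,500 = $59,958.
Annual expense = $59,958 / 3 = $19,986.

$19,986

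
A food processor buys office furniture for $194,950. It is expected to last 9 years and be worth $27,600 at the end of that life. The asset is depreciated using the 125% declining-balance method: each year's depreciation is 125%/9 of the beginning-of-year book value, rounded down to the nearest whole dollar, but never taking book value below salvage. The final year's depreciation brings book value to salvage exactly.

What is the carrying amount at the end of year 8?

$58,941

Depreciable base = $194,950 − $27,600 = $167,350.
Year 1: ⌊$194,950 × 125%/9⌋ = $27,076. Book value $167,874.
Year 2: ⌊$167,874 × 125%/9⌋ = $23,315. Book value $144,559.
Year 3: ⌊$144,559 × 125%/9⌋ = $20,077. Book value $124,482.
Year 4: ⌊$124,482 × 125%/9⌋ = $17,289. Book value $107,193.
Year 5: ⌊$107,193 × 125%/9⌋ = $14,887. Book value $92,306.
Year 6: ⌊$92,306 × 125%/9⌋ = $12,820. Book value $79,486.
Year 7: ⌊$79,486 × 125%/9⌋ = $11,039. Book value $68,447.
Year 8: ⌊$68,447 × 125%/9⌋ = $9,506. Book value $58,941.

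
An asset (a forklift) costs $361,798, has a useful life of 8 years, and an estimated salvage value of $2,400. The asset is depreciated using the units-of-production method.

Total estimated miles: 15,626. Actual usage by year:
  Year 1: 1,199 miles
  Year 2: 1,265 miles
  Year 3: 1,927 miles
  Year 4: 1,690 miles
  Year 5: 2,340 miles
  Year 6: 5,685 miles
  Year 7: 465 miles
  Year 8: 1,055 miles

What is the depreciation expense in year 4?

$38,870

Depreciable base = $361,798 − $2,400 = $359,398.
Rate = $359,398 / 15,626 miles = $23 per mile.
Year 1: 1,199 × $23 = $27,577. Book value $334,221.
Year 2: 1,265 × $23 = $29,095. Book value $305,126.
Year 3: 1,927 × $23 = $44,321. Book value $260,805.
Year 4: 1,690 × $23 = $38,870. Book value $221,935.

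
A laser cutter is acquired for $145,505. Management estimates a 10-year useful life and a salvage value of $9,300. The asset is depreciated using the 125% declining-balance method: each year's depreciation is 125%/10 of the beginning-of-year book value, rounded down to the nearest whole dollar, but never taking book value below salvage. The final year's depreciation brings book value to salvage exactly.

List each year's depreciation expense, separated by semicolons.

$18,188; $15,914; $13,925; $12,184; $10,661; $9,329; $8,163; $7,142; $6,249; $34,450

Depreciable base = $145,505 − $9,300 = $136,205.
Year 1: ⌊$145,505 × 125%/10⌋ = $18,188. Book value $127,317.
Year 2: ⌊$127,317 × 125%/10⌋ = $15,914. Book value $111,403.
Year 3: ⌊$111,403 × 125%/10⌋ = $13,925. Book value $97,478.
Year 4: ⌊$97,478 × 125%/10⌋ = $12,184. Book value $85,294.
Year 5: ⌊$85,294 × 125%/10⌋ = $10,661. Book value $74,633.
Year 6: ⌊$74,633 × 125%/10⌋ = $9,329. Book value $65,304.
Year 7: ⌊$65,304 × 125%/10⌋ = $8,163. Book value $57,141.
Year 8: ⌊$57,141 × 125%/10⌋ = $7,142. Book value $49,999.
Year 9: ⌊$49,999 × 125%/10⌋ = $6,249. Book value $43,750.
Year 10 (final): $43,750 − $9,300 = $34,450. Book value $9,300.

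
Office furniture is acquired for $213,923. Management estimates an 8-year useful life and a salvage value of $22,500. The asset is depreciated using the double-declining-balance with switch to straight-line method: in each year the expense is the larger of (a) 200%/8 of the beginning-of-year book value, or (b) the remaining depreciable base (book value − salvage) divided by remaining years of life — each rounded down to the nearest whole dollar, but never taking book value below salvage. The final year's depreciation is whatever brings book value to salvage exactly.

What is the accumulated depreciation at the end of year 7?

$185,366

Depreciable base = $213,923 − $22,500 = $191,423.
Year 1: DB = ⌊$213,923 × 200%/8⌋ = $53,480; SL = ⌊$191,423/8⌋ = $23,927 → take DB $53,480. Book value $160,443.
Year 2: DB = ⌊$160,443 × 200%/8⌋ = $40,110; SL = ⌊$137,943/7⌋ = $19,706 → take DB $40,110. Book value $120,333.
Year 3: DB = ⌊$120,333 × 200%/8⌋ = $30,083; SL = ⌊$97,833/6⌋ = $16,305 → take DB $30,083. Book value $90,250.
Year 4: DB = ⌊$90,250 × 200%/8⌋ = $22,562; SL = ⌊$67,750/5⌋ = $13,550 → take DB $22,562. Book value $67,688.
Year 5: DB = ⌊$67,688 × 200%/8⌋ = $16,922; SL = ⌊$45,188/4⌋ = $11,297 → take DB $16,922. Book value $50,766.
Year 6: DB = ⌊$50,766 × 200%/8⌋ = $12,691; SL = ⌊$28,266/3⌋ = $9,422 → take DB $12,691. Book value $38,075.
Year 7: DB = ⌊$38,075 × 200%/8⌋ = $9,518; SL = ⌊$15,575/2⌋ = $7,787 → take DB $9,518. Book value $28,557.
Accumulated through year 7 = $213,923 − $28,557 = $185,366.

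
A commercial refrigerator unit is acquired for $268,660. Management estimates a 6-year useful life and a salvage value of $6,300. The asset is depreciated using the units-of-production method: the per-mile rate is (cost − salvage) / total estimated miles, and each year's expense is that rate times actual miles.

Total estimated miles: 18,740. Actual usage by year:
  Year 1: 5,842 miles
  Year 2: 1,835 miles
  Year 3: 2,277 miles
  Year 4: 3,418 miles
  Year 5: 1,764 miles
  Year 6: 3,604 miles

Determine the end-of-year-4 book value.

$81,452

Depreciable base = $268,660 − $6,300 = $262,360.
Rate = $262,360 / 18,740 miles = $14 per mile.
Year 1: 5,842 × $14 = $81,788. Book value $186,872.
Year 2: 1,835 × $14 = $25,690. Book value $161,182.
Year 3: 2,277 × $14 = $31,878. Book value $129,304.
Year 4: 3,418 × $14 = $47,852. Book value $81,452.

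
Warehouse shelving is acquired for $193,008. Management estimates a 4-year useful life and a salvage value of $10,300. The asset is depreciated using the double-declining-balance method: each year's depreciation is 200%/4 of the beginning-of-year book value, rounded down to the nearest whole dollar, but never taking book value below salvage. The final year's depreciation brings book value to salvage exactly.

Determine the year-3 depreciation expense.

Depreciable base = $193,008 − $10,300 = $182,708.
Year 1: ⌊$193,008 × 200%/4⌋ = $96,504. Book value $96,504.
Year 2: ⌊$96,504 × 200%/4⌋ = $48,252. Book value $48,252.
Year 3: ⌊$48,252 × 200%/4⌋ = $24,126. Book value $24,126.

$24,126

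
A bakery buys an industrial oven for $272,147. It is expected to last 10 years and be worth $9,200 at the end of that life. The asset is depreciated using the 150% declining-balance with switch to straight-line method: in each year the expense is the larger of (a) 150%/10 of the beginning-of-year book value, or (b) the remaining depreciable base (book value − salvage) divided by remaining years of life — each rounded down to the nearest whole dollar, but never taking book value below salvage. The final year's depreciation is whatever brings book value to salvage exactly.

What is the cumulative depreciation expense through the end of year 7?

Depreciable base = $272,147 − $9,200 = $262,947.
Year 1: DB = ⌊$272,147 × 150%/10⌋ = $40,822; SL = ⌊$262,947/10⌋ = $26,294 → take DB $40,822. Book value $231,325.
Year 2: DB = ⌊$231,325 × 150%/10⌋ = $34,698; SL = ⌊$222,125/9⌋ = $24,680 → take DB $34,698. Book value $196,627.
Year 3: DB = ⌊$196,627 × 150%/10⌋ = $29,494; SL = ⌊$187,427/8⌋ = $23,428 → take DB $29,494. Book value $167,133.
Year 4: DB = ⌊$167,133 × 150%/10⌋ = $25,069; SL = ⌊$157,933/7⌋ = $22,561 → take DB $25,069. Book value $142,064.
Year 5: DB = ⌊$142,064 × 150%/10⌋ = $21,309; SL = ⌊$132,864/6⌋ = $22,144 → take SL $22,144. Book value $119,920.
Year 6: DB = ⌊$119,920 × 150%/10⌋ = $17,988; SL = ⌊$110,720/5⌋ = $22,144 → take SL $22,144. Book value $97,776.
Year 7: DB = ⌊$97,776 × 150%/10⌋ = $14,666; SL = ⌊$88,576/4⌋ = $22,144 → take SL $22,144. Book value $75,632.
Accumulated through year 7 = $272,147 − $75,632 = $196,515.

$196,515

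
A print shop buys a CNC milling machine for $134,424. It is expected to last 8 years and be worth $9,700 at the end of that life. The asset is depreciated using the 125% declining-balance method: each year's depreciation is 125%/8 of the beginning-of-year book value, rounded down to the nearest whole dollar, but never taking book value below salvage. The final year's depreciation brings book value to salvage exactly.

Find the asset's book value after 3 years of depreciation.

Depreciable base = $134,424 − $9,700 = $124,724.
Year 1: ⌊$134,424 × 125%/8⌋ = $21,003. Book value $113,421.
Year 2: ⌊$113,421 × 125%/8⌋ = $17,722. Book value $95,699.
Year 3: ⌊$95,699 × 125%/8⌋ = $14,952. Book value $80,747.

$80,747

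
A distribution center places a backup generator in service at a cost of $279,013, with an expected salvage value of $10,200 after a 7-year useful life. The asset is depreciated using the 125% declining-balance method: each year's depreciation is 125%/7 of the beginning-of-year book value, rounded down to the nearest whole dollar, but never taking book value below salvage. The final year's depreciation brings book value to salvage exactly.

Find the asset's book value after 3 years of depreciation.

$154,646

Depreciable base = $279,013 − $10,200 = $268,813.
Year 1: ⌊$279,013 × 125%/7⌋ = $49,823. Book value $229,190.
Year 2: ⌊$229,190 × 125%/7⌋ = $40,926. Book value $188,264.
Year 3: ⌊$188,264 × 125%/7⌋ = $33,618. Book value $154,646.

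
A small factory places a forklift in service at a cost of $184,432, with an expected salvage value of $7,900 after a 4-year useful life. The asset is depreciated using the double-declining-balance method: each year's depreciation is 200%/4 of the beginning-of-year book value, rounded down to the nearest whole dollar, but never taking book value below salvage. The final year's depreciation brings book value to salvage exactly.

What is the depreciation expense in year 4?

Depreciable base = $184,432 − $7,900 = $176,532.
Year 1: ⌊$184,432 × 200%/4⌋ = $92,216. Book value $92,216.
Year 2: ⌊$92,216 × 200%/4⌋ = $46,108. Book value $46,108.
Year 3: ⌊$46,108 × 200%/4⌋ = $23,054. Book value $23,054.
Year 4 (final): $23,054 − $7,900 = $15,154. Book value $7,900.

$15,154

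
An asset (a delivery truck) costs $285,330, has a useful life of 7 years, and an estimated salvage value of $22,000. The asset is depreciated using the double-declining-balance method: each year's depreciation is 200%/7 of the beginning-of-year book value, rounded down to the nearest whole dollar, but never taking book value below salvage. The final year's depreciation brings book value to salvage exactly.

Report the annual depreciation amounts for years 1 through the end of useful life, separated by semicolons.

Depreciable base = $285,330 − $22,000 = $263,330.
Year 1: ⌊$285,330 × 200%/7⌋ = $81,522. Book value $203,808.
Year 2: ⌊$203,808 × 200%/7⌋ = $58,230. Book value $145,578.
Year 3: ⌊$145,578 × 200%/7⌋ = $41,593. Book value $103,985.
Year 4: ⌊$103,985 × 200%/7⌋ = $29,710. Book value $74,275.
Year 5: ⌊$74,275 × 200%/7⌋ = $21,221. Book value $53,054.
Year 6: ⌊$53,054 × 200%/7⌋ = $15,158. Book value $37,896.
Year 7 (final): $37,896 − $22,000 = $15,896. Book value $22,000.

$81,522; $58,230; $41,593; $29,710; $21,221; $15,158; $15,896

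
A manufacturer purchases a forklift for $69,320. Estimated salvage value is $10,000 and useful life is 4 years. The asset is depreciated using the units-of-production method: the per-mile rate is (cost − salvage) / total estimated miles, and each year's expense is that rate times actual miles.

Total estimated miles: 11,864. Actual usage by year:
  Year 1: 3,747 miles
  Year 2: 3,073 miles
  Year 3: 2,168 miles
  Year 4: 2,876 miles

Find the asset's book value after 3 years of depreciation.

$24,380

Depreciable base = $69,320 − $10,000 = $59,320.
Rate = $59,320 / 11,864 miles = $5 per mile.
Year 1: 3,747 × $5 = $18,735. Book value $50,585.
Year 2: 3,073 × $5 = $15,365. Book value $35,220.
Year 3: 2,168 × $5 = $10,840. Book value $24,380.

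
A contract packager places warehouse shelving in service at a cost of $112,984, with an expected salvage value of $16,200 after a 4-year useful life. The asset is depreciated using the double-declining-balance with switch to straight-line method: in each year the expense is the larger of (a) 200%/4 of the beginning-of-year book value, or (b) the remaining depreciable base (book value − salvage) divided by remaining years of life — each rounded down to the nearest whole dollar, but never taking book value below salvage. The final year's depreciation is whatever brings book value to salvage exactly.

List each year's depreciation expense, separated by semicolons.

$56,492; $28,246; $12,046; $0

Depreciable base = $112,984 − $16,200 = $96,784.
Year 1: DB = ⌊$112,984 × 200%/4⌋ = $56,492; SL = ⌊$96,784/4⌋ = $24,196 → take DB $56,492. Book value $56,492.
Year 2: DB = ⌊$56,492 × 200%/4⌋ = $28,246; SL = ⌊$40,292/3⌋ = $13,430 → take DB $28,246. Book value $28,246.
Year 3: DB = ⌊$28,246 × 200%/4⌋ = $14,123; SL = ⌊$12,046/2⌋ = $6,023 → take DB $14,123, capped at $12,046. Book value $16,200.
Year 4 (final): $16,200 − $16,200 = $0. Book value $16,200.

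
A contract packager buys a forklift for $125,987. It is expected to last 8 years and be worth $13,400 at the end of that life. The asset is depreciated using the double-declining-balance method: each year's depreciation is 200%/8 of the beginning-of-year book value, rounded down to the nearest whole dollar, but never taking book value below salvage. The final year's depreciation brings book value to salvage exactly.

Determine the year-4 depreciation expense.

Depreciable base = $125,987 − $13,400 = $112,587.
Year 1: ⌊$125,987 × 200%/8⌋ = $31,496. Book value $94,491.
Year 2: ⌊$94,491 × 200%/8⌋ = $23,622. Book value $70,869.
Year 3: ⌊$70,869 × 200%/8⌋ = $17,717. Book value $53,152.
Year 4: ⌊$53,152 × 200%/8⌋ = $13,288. Book value $39,864.

$13,288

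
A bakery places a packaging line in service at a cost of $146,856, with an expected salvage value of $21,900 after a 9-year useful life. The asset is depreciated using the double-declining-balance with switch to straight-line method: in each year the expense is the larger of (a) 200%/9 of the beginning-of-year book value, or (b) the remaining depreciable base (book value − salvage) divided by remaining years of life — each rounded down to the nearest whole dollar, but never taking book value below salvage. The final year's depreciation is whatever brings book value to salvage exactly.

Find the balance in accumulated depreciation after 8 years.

$124,956

Depreciable base = $146,856 − $21,900 = $124,956.
Year 1: DB = ⌊$146,856 × 200%/9⌋ = $32,634; SL = ⌊$124,956/9⌋ = $13,884 → take DB $32,634. Book value $114,222.
Year 2: DB = ⌊$114,222 × 200%/9⌋ = $25,382; SL = ⌊$92,322/8⌋ = $11,540 → take DB $25,382. Book value $88,840.
Year 3: DB = ⌊$88,840 × 200%/9⌋ = $19,742; SL = ⌊$66,940/7⌋ = $9,562 → take DB $19,742. Book value $69,098.
Year 4: DB = ⌊$69,098 × 200%/9⌋ = $15,355; SL = ⌊$47,198/6⌋ = $7,866 → take DB $15,355. Book value $53,743.
Year 5: DB = ⌊$53,743 × 200%/9⌋ = $11,942; SL = ⌊$31,843/5⌋ = $6,368 → take DB $11,942. Book value $41,801.
Year 6: DB = ⌊$41,801 × 200%/9⌋ = $9,289; SL = ⌊$19,901/4⌋ = $4,975 → take DB $9,289. Book value $32,512.
Year 7: DB = ⌊$32,512 × 200%/9⌋ = $7,224; SL = ⌊$10,612/3⌋ = $3,537 → take DB $7,224. Book value $25,288.
Year 8: DB = ⌊$25,288 × 200%/9⌋ = $5,619; SL = ⌊$3,388/2⌋ = $1,694 → take DB $5,619, capped at $3,388. Book value $21,900.
Accumulated through year 8 = $146,856 − $21,900 = $124,956.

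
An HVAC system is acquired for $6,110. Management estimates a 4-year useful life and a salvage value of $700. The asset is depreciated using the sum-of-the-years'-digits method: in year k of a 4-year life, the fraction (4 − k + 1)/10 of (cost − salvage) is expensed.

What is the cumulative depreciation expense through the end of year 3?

$4,869

Depreciable base = $6,110 − $700 = $5,410.
Sum of the years' digits = 4+3+2+1 = 10.
Year 1: $5,410 × 4/10 = $2,164. Book value $3,946.
Year 2: $5,410 × 3/10 = $1,623. Book value $2,323.
Year 3: $5,410 × 2/10 = $1,082. Book value $1,241.
Accumulated through year 3 = $6,110 − $1,241 = $4,869.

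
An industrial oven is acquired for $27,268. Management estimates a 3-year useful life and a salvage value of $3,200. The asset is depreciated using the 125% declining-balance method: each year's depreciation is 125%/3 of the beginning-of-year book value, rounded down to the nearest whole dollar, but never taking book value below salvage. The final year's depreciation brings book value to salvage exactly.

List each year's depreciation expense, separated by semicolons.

Depreciable base = $27,268 − $3,200 = $24,068.
Year 1: ⌊$27,268 × 125%/3⌋ = $11,361. Book value $15,907.
Year 2: ⌊$15,907 × 125%/3⌋ = $6,627. Book value $9,280.
Year 3 (final): $9,280 − $3,200 = $6,080. Book value $3,200.

$11,361; $6,627; $6,080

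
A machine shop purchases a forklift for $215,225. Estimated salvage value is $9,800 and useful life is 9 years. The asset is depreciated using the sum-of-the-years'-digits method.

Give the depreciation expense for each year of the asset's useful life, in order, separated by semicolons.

$41,085; $36,520; $31,955; $27,390; $22,825; $18,260; $13,695; $9,130; $4,565

Depreciable base = $215,225 − $9,800 = $205,425.
Sum of the years' digits = 9+8+7+6+5+4+3+2+1 = 45.
Year 1: $205,425 × 9/45 = $41,085. Book value $174,140.
Year 2: $205,425 × 8/45 = $36,520. Book value $137,620.
Year 3: $205,425 × 7/45 = $31,955. Book value $105,665.
Year 4: $205,425 × 6/45 = $27,390. Book value $78,275.
Year 5: $205,425 × 5/45 = $22,825. Book value $55,450.
Year 6: $205,425 × 4/45 = $18,260. Book value $37,190.
Year 7: $205,425 × 3/45 = $13,695. Book value $23,495.
Year 8: $205,425 × 2/45 = $9,130. Book value $14,365.
Year 9: $205,425 × 1/45 = $4,565. Book value $9,800.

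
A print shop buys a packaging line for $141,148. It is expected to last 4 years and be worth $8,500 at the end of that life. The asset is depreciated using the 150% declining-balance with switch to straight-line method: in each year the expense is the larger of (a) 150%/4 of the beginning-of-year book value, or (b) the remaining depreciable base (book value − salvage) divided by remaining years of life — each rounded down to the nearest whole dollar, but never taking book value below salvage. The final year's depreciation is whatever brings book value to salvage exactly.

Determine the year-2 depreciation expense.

$33,081

Depreciable base = $141,148 − $8,500 = $132,648.
Year 1: DB = ⌊$141,148 × 150%/4⌋ = $52,930; SL = ⌊$132,648/4⌋ = $33,162 → take DB $52,930. Book value $88,218.
Year 2: DB = ⌊$88,218 × 150%/4⌋ = $33,081; SL = ⌊$79,718/3⌋ = $26,572 → take DB $33,081. Book value $55,137.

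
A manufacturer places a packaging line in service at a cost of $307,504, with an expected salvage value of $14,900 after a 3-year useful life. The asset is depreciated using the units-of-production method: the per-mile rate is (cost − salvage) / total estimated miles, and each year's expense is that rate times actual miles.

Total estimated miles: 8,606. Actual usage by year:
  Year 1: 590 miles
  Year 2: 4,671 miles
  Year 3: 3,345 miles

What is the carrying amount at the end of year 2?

Depreciable base = $307,504 − $14,900 = $292,604.
Rate = $292,604 / 8,606 miles = $34 per mile.
Year 1: 590 × $34 = $20,060. Book value $287,444.
Year 2: 4,671 × $34 = $158,814. Book value $128,630.

$128,630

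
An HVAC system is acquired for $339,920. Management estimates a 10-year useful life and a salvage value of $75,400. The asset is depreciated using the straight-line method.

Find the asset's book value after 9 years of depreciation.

Depreciable base = $339,920 − $75,400 = $264,520.
Annual expense = $264,520 / 10 = $26,452.
End of year 1: book value $313,468.
End of year 2: book value $287,016.
End of year 3: book value $260,564.
End of year 4: book value $234,112.
End of year 5: book value $207,660.
End of year 6: book value $181,208.
End of year 7: book value $154,756.
End of year 8: book value $128,304.
End of year 9: book value $101,852.

$101,852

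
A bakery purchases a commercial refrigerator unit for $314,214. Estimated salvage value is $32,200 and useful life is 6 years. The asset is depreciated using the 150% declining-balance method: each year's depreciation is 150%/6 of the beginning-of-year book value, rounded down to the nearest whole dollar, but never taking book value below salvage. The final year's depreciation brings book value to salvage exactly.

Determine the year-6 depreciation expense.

Depreciable base = $314,214 − $32,200 = $282,014.
Year 1: ⌊$314,214 × 150%/6⌋ = $78,553. Book value $235,661.
Year 2: ⌊$235,661 × 150%/6⌋ = $58,915. Book value $176,746.
Year 3: ⌊$176,746 × 150%/6⌋ = $44,186. Book value $132,560.
Year 4: ⌊$132,560 × 150%/6⌋ = $33,140. Book value $99,420.
Year 5: ⌊$99,420 × 150%/6⌋ = $24,855. Book value $74,565.
Year 6 (final): $74,565 − $32,200 = $42,365. Book value $32,200.

$42,365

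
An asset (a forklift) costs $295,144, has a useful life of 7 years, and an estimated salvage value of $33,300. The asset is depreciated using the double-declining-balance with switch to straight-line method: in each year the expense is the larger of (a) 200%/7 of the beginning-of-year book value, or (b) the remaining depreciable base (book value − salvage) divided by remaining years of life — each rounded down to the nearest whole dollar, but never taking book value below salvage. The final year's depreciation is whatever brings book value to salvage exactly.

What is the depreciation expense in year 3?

Depreciable base = $295,144 − $33,300 = $261,844.
Year 1: DB = ⌊$295,144 × 200%/7⌋ = $84,326; SL = ⌊$261,844/7⌋ = $37,406 → take DB $84,326. Book value $210,818.
Year 2: DB = ⌊$210,818 × 200%/7⌋ = $60,233; SL = ⌊$177,518/6⌋ = $29,586 → take DB $60,233. Book value $150,585.
Year 3: DB = ⌊$150,585 × 200%/7⌋ = $43,024; SL = ⌊$117,285/5⌋ = $23,457 → take DB $43,024. Book value $107,561.

$43,024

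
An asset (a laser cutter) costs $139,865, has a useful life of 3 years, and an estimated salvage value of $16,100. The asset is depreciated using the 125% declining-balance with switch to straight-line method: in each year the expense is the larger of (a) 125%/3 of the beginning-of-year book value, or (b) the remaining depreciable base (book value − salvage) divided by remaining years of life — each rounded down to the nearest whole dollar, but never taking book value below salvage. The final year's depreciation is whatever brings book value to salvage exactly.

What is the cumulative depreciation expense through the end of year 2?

Depreciable base = $139,865 − $16,100 = $123,765.
Year 1: DB = ⌊$139,865 × 125%/3⌋ = $58,277; SL = ⌊$123,765/3⌋ = $41,255 → take DB $58,277. Book value $81,588.
Year 2: DB = ⌊$81,588 × 125%/3⌋ = $33,995; SL = ⌊$65,488/2⌋ = $32,744 → take DB $33,995. Book value $47,593.
Accumulated through year 2 = $139,865 − $47,593 = $92,272.

$92,272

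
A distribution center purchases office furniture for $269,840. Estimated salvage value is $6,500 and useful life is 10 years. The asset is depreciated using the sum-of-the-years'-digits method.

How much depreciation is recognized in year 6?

Depreciable base = $269,840 − $6,500 = $263,340.
Sum of the years' digits = 10+9+8+7+6+5+4+3+2+1 = 55.
Year 1: $263,340 × 10/55 = $47,880. Book value $221,960.
Year 2: $263,340 × 9/55 = $43,092. Book value $178,868.
Year 3: $263,340 × 8/55 = $38,304. Book value $140,564.
Year 4: $263,340 × 7/55 = $33,516. Book value $107,048.
Year 5: $263,340 × 6/55 = $28,728. Book value $78,320.
Year 6: $263,340 × 5/55 = $23,940. Book value $54,380.

$23,940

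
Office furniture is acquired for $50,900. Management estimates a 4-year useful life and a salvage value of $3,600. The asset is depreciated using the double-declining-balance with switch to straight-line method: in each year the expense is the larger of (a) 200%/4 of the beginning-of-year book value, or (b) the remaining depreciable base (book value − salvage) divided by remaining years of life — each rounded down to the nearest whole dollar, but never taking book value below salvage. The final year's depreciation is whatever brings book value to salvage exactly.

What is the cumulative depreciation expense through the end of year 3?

Depreciable base = $50,900 − $3,600 = $47,300.
Year 1: DB = ⌊$50,900 × 200%/4⌋ = $25,450; SL = ⌊$47,300/4⌋ = $11,825 → take DB $25,450. Book value $25,450.
Year 2: DB = ⌊$25,450 × 200%/4⌋ = $12,725; SL = ⌊$21,850/3⌋ = $7,283 → take DB $12,725. Book value $12,725.
Year 3: DB = ⌊$12,725 × 200%/4⌋ = $6,362; SL = ⌊$9,125/2⌋ = $4,562 → take DB $6,362. Book value $6,363.
Accumulated through year 3 = $50,900 − $6,363 = $44,537.

$44,537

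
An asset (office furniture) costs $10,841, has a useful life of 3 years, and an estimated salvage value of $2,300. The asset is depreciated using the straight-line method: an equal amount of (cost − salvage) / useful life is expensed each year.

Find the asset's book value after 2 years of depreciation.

Depreciable base = $10,841 − $2,300 = $8,541.
Annual expense = $8,541 / 3 = $2,847.
End of year 1: book value $7,994.
End of year 2: book value $5,147.

$5,147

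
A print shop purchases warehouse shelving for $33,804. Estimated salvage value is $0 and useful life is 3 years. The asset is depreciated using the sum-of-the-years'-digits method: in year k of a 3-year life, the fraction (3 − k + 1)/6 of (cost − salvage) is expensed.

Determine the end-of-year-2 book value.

$5,634

Depreciable base = $33,804 − $0 = $33,804.
Sum of the years' digits = 3+2+1 = 6.
Year 1: $33,804 × 3/6 = $16,902. Book value $16,902.
Year 2: $33,804 × 2/6 = $11,268. Book value $5,634.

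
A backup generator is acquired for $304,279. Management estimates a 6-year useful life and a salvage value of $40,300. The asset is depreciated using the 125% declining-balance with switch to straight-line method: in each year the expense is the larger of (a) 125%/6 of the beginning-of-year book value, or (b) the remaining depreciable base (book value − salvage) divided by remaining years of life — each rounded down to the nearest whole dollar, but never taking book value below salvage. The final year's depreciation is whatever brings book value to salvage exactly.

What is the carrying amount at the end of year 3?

Depreciable base = $304,279 − $40,300 = $263,979.
Year 1: DB = ⌊$304,279 × 125%/6⌋ = $63,391; SL = ⌊$263,979/6⌋ = $43,996 → take DB $63,391. Book value $240,888.
Year 2: DB = ⌊$240,888 × 125%/6⌋ = $50,185; SL = ⌊$200,588/5⌋ = $40,117 → take DB $50,185. Book value $190,703.
Year 3: DB = ⌊$190,703 × 125%/6⌋ = $39,729; SL = ⌊$150,403/4⌋ = $37,600 → take DB $39,729. Book value $150,974.

$150,974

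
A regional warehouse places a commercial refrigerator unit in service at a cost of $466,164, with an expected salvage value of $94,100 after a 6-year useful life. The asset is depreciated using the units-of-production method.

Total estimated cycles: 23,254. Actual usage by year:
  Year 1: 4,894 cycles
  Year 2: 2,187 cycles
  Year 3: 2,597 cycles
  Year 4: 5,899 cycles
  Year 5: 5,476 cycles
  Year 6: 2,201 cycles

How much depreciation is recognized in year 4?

$94,384

Depreciable base = $466,164 − $94,100 = $372,064.
Rate = $372,064 / 23,254 cycles = $16 per cycle.
Year 1: 4,894 × $16 = $78,304. Book value $387,860.
Year 2: 2,187 × $16 = $34,992. Book value $352,868.
Year 3: 2,597 × $16 = $41,552. Book value $311,316.
Year 4: 5,899 × $16 = $94,384. Book value $216,932.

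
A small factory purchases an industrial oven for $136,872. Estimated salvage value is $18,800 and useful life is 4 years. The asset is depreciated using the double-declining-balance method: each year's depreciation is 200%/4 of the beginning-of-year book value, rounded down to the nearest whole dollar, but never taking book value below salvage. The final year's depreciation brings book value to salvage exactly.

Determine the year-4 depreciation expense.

$0

Depreciable base = $136,872 − $18,800 = $118,072.
Year 1: ⌊$136,872 × 200%/4⌋ = $68,436. Book value $68,436.
Year 2: ⌊$68,436 × 200%/4⌋ = $34,218. Book value $34,218.
Year 3: ⌊$34,218 × 200%/4⌋ = $17,109, capped at $15,418. Book value $18,800.
Year 4 (final): $18,800 − $18,800 = $0. Book value $18,800.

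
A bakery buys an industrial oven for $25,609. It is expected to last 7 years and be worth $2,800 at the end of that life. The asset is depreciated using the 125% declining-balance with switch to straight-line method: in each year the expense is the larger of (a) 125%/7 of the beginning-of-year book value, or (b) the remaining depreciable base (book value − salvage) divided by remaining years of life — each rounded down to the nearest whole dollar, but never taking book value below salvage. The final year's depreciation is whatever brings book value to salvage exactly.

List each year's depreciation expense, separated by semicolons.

$4,573; $3,756; $3,085; $2,848; $2,849; $2,849; $2,849

Depreciable base = $25,609 − $2,800 = $22,809.
Year 1: DB = ⌊$25,609 × 125%/7⌋ = $4,573; SL = ⌊$22,809/7⌋ = $3,258 → take DB $4,573. Book value $21,036.
Year 2: DB = ⌊$21,036 × 125%/7⌋ = $3,756; SL = ⌊$18,236/6⌋ = $3,039 → take DB $3,756. Book value $17,280.
Year 3: DB = ⌊$17,280 × 125%/7⌋ = $3,085; SL = ⌊$14,480/5⌋ = $2,896 → take DB $3,085. Book value $14,195.
Year 4: DB = ⌊$14,195 × 125%/7⌋ = $2,534; SL = ⌊$11,395/4⌋ = $2,848 → take SL $2,848. Book value $11,347.
Year 5: DB = ⌊$11,347 × 125%/7⌋ = $2,026; SL = ⌊$8,547/3⌋ = $2,849 → take SL $2,849. Book value $8,498.
Year 6: DB = ⌊$8,498 × 125%/7⌋ = $1,517; SL = ⌊$5,698/2⌋ = $2,849 → take SL $2,849. Book value $5,649.
Year 7 (final): $5,649 − $2,800 = $2,849. Book value $2,800.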